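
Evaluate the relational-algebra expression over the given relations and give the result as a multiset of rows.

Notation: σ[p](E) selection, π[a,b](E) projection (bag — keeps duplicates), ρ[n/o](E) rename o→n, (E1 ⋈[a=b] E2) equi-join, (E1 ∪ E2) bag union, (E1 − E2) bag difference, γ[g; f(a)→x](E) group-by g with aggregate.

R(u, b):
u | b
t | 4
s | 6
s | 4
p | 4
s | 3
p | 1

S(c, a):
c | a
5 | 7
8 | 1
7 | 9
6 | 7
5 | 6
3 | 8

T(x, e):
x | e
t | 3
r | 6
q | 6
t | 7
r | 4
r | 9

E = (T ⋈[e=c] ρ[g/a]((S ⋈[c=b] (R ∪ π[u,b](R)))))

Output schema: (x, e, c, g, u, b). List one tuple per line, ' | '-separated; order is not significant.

Stepwise |·|:
  T → 6
  S → 6
  R → 6
  R → 6
  π[u,b](R) → 6
  (R ∪ π[u,b](R)) → 12
  (S ⋈[c=b] (R ∪ π[u,b](R))) → 4
  ρ[g/a]((S ⋈[c=b] (R ∪ π[u,b](R)))) → 4
  (T ⋈[e=c] ρ[g/a]((S ⋈[c=b] (R ∪ π[u,b](R))))) → 6

== RESULT ==
x | e | c | g | u | b
q | 6 | 6 | 7 | s | 6
q | 6 | 6 | 7 | s | 6
r | 6 | 6 | 7 | s | 6
r | 6 | 6 | 7 | s | 6
t | 3 | 3 | 8 | s | 3
t | 3 | 3 | 8 | s | 3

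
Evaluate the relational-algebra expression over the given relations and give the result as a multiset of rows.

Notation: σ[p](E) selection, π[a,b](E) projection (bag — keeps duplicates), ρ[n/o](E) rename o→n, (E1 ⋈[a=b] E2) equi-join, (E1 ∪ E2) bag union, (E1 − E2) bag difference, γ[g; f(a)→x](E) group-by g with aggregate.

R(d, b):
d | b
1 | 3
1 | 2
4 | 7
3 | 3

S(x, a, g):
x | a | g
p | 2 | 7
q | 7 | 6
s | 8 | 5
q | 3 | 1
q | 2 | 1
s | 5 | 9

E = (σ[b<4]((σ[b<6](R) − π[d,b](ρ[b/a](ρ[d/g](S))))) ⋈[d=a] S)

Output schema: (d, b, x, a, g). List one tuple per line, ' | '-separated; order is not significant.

Row counts bottom-up:
  R → 4
  σ[b<6](R) → 3
  S → 6
  ρ[d/g](S) → 6
  ρ[b/a](ρ[d/g](S)) → 6
  π[d,b](ρ[b/a](ρ[d/g](S))) → 6
  (σ[b<6](R) − π[d,b](ρ[b/a](ρ[d/g](S)))) → 1
  σ[b<4]((σ[b<6](R) − π[d,b](ρ[b/a](ρ[d/g](S))))) → 1
  S → 6
  (σ[b<4]((σ[b<6](R) − π[d,b](ρ[b/a](ρ[d/g](S))))) ⋈[d=a] S) → 1

== RESULT ==
d | b | x | a | g
3 | 3 | q | 3 | 1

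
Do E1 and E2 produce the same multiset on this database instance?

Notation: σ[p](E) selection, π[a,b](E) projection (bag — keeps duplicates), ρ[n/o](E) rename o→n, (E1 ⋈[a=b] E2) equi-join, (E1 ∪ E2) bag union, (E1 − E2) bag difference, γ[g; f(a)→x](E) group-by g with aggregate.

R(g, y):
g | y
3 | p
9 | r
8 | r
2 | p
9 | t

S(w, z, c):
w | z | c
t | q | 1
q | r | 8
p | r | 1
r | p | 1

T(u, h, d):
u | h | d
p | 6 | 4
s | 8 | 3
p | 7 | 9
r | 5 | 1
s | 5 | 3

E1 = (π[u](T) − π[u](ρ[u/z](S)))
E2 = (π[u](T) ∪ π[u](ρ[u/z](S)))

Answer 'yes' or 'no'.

E1 stepwise |·|:
  T → 5
  π[u](T) → 5
  S → 4
  ρ[u/z](S) → 4
  π[u](ρ[u/z](S)) → 4
  (π[u](T) − π[u](ρ[u/z](S))) → 3
E2 stepwise |·|:
  T → 5
  π[u](T) → 5
  S → 4
  ρ[u/z](S) → 4
  π[u](ρ[u/z](S)) → 4
  (π[u](T) ∪ π[u](ρ[u/z](S))) → 9

E1 result:
u
p
s
s
E2 result:
u
p
p
p
q
r
r
r
s
s
Witness: ('p',) appears 1× in E1 but 3× in E2.

no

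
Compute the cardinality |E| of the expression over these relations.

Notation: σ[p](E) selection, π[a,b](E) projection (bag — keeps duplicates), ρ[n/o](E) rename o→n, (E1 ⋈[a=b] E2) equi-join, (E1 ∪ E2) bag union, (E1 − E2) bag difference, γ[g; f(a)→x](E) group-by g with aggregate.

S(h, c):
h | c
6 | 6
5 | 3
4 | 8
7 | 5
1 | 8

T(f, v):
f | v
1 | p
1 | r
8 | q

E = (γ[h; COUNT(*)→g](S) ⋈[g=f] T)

Row counts bottom-up:
  S → 5
  γ[h; COUNT(*)→g](S) → 5
  T → 3
  (γ[h; COUNT(*)→g](S) ⋈[g=f] T) → 10

|E| = 10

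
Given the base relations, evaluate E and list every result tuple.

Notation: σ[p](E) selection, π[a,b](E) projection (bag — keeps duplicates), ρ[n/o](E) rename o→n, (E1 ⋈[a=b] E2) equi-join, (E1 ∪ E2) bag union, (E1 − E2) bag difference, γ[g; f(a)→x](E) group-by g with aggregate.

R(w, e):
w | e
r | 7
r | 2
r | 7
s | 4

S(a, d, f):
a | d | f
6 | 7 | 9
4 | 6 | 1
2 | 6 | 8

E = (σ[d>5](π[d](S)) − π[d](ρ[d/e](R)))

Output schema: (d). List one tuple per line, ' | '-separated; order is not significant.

Per-node cardinality:
  S → 3
  π[d](S) → 3
  σ[d>5](π[d](S)) → 3
  R → 4
  ρ[d/e](R) → 4
  π[d](ρ[d/e](R)) → 4
  (σ[d>5](π[d](S)) − π[d](ρ[d/e](R))) → 2

== RESULT ==
d
6
6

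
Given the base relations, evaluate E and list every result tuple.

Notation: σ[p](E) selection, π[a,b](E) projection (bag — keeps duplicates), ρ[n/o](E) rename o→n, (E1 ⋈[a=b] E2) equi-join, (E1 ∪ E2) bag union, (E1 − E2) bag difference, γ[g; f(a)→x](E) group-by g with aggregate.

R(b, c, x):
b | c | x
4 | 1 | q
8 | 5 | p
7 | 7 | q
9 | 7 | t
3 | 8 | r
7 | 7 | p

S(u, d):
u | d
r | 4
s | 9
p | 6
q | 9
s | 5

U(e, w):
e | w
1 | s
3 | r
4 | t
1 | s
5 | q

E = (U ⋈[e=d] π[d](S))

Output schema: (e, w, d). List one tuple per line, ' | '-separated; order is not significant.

Stepwise |·|:
  U → 5
  S → 5
  π[d](S) → 5
  (U ⋈[e=d] π[d](S)) → 2

== RESULT ==
e | w | d
4 | t | 4
5 | q | 5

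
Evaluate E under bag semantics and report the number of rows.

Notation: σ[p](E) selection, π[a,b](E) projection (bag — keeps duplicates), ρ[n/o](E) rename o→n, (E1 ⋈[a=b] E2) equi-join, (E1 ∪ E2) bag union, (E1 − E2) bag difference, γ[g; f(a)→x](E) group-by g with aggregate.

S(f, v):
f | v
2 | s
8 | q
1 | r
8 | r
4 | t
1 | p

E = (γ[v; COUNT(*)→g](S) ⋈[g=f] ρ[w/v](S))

Row counts bottom-up:
  S → 6
  γ[v; COUNT(*)→g](S) → 5
  S → 6
  ρ[w/v](S) → 6
  (γ[v; COUNT(*)→g](S) ⋈[g=f] ρ[w/v](S)) → 9

|E| = 9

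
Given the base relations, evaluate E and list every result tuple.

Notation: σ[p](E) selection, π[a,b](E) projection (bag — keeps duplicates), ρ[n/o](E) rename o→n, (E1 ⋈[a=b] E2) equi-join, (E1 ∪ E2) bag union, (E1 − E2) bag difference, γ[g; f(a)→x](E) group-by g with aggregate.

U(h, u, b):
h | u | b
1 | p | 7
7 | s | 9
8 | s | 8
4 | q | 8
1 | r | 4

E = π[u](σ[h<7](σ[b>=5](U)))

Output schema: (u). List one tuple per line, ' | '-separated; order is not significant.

Stepwise |·|:
  U → 5
  σ[b>=5](U) → 4
  σ[h<7](σ[b>=5](U)) → 2
  π[u](σ[h<7](σ[b>=5](U))) → 2

== RESULT ==
u
p
q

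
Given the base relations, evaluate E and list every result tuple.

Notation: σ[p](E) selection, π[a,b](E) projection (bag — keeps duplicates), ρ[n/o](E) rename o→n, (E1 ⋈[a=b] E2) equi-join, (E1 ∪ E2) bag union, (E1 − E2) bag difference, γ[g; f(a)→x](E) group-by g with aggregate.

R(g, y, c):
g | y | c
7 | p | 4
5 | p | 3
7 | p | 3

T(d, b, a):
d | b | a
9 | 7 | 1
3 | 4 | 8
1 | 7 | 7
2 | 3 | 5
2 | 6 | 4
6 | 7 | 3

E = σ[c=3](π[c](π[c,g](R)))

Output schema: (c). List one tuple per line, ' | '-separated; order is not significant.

Stepwise |·|:
  R → 3
  π[c,g](R) → 3
  π[c](π[c,g](R)) → 3
  σ[c=3](π[c](π[c,g](R))) → 2

== RESULT ==
c
3
3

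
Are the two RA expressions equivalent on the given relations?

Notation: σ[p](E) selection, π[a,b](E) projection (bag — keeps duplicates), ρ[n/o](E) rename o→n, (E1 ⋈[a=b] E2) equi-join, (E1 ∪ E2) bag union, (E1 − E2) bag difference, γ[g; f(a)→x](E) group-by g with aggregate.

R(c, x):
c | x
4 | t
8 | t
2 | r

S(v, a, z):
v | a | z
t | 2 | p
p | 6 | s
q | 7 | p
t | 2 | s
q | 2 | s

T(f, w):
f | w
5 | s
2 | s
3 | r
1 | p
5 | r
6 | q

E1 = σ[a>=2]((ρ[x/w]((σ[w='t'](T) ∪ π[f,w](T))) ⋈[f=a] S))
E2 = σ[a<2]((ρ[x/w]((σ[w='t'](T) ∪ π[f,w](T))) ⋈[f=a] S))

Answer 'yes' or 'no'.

E1 subexpression sizes:
  T → 6
  σ[w='t'](T) → 0
  T → 6
  π[f,w](T) → 6
  (σ[w='t'](T) ∪ π[f,w](T)) → 6
  ρ[x/w]((σ[w='t'](T) ∪ π[f,w](T))) → 6
  S → 5
  (ρ[x/w]((σ[w='t'](T) ∪ π[f,w](T))) ⋈[f=a] S) → 4
  σ[a>=2]((ρ[x/w]((σ[w='t'](T) ∪ π[f,w](T))) ⋈[f=a] S)) → 4
E2 subexpression sizes:
  T → 6
  σ[w='t'](T) → 0
  T → 6
  π[f,w](T) → 6
  (σ[w='t'](T) ∪ π[f,w](T)) → 6
  ρ[x/w]((σ[w='t'](T) ∪ π[f,w](T))) → 6
  S → 5
  (ρ[x/w]((σ[w='t'](T) ∪ π[f,w](T))) ⋈[f=a] S) → 4
  σ[a<2]((ρ[x/w]((σ[w='t'](T) ∪ π[f,w](T))) ⋈[f=a] S)) → 0

E1 result:
f | x | v | a | z
2 | s | q | 2 | s
2 | s | t | 2 | p
2 | s | t | 2 | s
6 | q | p | 6 | s
E2 result:
f | x | v | a | z
(0 rows)
Witness: (6, 'q', 'p', 6, 's') appears 1× in E1 but 0× in E2.

no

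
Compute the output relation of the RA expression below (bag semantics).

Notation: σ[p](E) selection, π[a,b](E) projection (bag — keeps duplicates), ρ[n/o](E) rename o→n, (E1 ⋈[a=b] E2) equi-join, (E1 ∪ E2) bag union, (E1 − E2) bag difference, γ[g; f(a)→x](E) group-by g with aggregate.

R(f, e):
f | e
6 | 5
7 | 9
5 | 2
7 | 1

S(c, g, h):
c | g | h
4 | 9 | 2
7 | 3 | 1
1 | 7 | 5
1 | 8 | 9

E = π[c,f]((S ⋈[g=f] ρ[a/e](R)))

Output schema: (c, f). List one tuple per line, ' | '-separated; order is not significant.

Row counts bottom-up:
  S → 4
  R → 4
  ρ[a/e](R) → 4
  (S ⋈[g=f] ρ[a/e](R)) → 2
  π[c,f]((S ⋈[g=f] ρ[a/e](R))) → 2

== RESULT ==
c | f
1 | 7
1 | 7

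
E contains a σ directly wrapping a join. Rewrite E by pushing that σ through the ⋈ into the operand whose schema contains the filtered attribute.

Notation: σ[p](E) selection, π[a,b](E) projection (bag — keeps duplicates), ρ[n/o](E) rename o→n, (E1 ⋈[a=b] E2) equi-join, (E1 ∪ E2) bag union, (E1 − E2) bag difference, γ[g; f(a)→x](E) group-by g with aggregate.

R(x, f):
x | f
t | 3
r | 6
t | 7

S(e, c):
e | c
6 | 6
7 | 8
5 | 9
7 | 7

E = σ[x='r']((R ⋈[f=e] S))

σ filters on x, owned by the left side.
E' = (σ[x='r'](R) ⋈[f=e] S)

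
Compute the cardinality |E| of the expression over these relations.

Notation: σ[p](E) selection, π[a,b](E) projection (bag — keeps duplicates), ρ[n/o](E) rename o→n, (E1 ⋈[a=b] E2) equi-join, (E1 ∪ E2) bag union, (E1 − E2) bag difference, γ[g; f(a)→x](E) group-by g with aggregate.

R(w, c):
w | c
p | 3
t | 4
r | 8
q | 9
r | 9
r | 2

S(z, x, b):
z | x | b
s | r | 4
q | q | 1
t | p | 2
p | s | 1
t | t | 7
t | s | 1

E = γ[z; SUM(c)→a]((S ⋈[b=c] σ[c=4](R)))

Stepwise |·|:
  S → 6
  R → 6
  σ[c=4](R) → 1
  (S ⋈[b=c] σ[c=4](R)) → 1
  γ[z; SUM(c)→a]((S ⋈[b=c] σ[c=4](R))) → 1

|E| = 1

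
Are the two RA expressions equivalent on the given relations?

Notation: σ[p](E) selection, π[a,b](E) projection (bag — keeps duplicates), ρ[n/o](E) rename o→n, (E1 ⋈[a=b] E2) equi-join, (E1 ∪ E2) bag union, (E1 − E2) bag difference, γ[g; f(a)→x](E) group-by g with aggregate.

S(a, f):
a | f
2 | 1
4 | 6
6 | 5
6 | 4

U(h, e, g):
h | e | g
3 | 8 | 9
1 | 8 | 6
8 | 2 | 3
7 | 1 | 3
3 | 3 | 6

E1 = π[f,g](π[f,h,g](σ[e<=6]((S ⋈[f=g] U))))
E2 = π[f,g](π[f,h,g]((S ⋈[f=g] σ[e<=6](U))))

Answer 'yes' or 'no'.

E1 stepwise |·|:
  S → 4
  U → 5
  (S ⋈[f=g] U) → 2
  σ[e<=6]((S ⋈[f=g] U)) → 1
  π[f,h,g](σ[e<=6]((S ⋈[f=g] U))) → 1
  π[f,g](π[f,h,g](σ[e<=6]((S ⋈[f=g] U)))) → 1
E2 stepwise |·|:
  S → 4
  U → 5
  σ[e<=6](U) → 3
  (S ⋈[f=g] σ[e<=6](U)) → 1
  π[f,h,g]((S ⋈[f=g] σ[e<=6](U))) → 1
  π[f,g](π[f,h,g]((S ⋈[f=g] σ[e<=6](U)))) → 1

E1 and E2 produce the same multiset:
f | g
6 | 6

yes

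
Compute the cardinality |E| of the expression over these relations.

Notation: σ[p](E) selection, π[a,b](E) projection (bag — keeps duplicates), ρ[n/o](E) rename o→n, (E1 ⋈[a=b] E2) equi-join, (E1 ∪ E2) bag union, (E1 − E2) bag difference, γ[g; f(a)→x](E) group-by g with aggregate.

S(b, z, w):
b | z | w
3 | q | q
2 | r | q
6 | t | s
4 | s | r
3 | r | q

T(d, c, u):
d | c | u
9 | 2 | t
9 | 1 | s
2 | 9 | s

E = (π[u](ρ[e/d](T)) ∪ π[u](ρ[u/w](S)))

Row counts bottom-up:
  T → 3
  ρ[e/d](T) → 3
  π[u](ρ[e/d](T)) → 3
  S → 5
  ρ[u/w](S) → 5
  π[u](ρ[u/w](S)) → 5
  (π[u](ρ[e/d](T)) ∪ π[u](ρ[u/w](S))) → 8

|E| = 8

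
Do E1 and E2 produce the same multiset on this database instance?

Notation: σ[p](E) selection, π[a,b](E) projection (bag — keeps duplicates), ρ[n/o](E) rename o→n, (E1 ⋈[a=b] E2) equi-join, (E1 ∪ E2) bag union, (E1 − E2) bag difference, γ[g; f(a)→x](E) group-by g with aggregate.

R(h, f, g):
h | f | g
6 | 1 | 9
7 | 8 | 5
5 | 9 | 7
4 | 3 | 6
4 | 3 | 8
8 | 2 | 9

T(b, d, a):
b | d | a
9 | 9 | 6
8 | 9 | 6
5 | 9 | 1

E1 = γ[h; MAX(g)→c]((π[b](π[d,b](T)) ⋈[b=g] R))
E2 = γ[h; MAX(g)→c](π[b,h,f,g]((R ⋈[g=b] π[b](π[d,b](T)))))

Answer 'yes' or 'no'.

E1 subexpression sizes:
  T → 3
  π[d,b](T) → 3
  π[b](π[d,b](T)) → 3
  R → 6
  (π[b](π[d,b](T)) ⋈[b=g] R) → 4
  γ[h; MAX(g)→c]((π[b](π[d,b](T)) ⋈[b=g] R)) → 4
E2 subexpression sizes:
  R → 6
  T → 3
  π[d,b](T) → 3
  π[b](π[d,b](T)) → 3
  (R ⋈[g=b] π[b](π[d,b](T))) → 4
  π[b,h,f,g]((R ⋈[g=b] π[b](π[d,b](T)))) → 4
  γ[h; MAX(g)→c](π[b,h,f,g]((R ⋈[g=b] π[b](π[d,b](T))))) → 4

E1 and E2 produce the same multiset:
h | c
4 | 8
6 | 9
7 | 5
8 | 9

yes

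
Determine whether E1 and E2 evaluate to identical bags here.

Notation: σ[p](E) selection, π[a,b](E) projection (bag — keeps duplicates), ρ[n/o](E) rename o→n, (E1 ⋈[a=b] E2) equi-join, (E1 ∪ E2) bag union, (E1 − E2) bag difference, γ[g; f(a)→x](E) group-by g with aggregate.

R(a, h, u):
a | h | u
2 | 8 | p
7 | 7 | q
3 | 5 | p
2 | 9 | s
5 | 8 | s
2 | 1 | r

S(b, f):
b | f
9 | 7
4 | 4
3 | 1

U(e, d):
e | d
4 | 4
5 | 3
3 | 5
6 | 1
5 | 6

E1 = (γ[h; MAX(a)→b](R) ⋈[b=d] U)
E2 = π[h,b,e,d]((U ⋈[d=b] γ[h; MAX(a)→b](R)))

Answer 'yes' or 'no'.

E1 row counts bottom-up:
  R → 6
  γ[h; MAX(a)→b](R) → 5
  U → 5
  (γ[h; MAX(a)→b](R) ⋈[b=d] U) → 2
E2 row counts bottom-up:
  U → 5
  R → 6
  γ[h; MAX(a)→b](R) → 5
  (U ⋈[d=b] γ[h; MAX(a)→b](R)) → 2
  π[h,b,e,d]((U ⋈[d=b] γ[h; MAX(a)→b](R))) → 2

E1 and E2 produce the same multiset:
h | b | e | d
5 | 3 | 5 | 3
8 | 5 | 3 | 5

yes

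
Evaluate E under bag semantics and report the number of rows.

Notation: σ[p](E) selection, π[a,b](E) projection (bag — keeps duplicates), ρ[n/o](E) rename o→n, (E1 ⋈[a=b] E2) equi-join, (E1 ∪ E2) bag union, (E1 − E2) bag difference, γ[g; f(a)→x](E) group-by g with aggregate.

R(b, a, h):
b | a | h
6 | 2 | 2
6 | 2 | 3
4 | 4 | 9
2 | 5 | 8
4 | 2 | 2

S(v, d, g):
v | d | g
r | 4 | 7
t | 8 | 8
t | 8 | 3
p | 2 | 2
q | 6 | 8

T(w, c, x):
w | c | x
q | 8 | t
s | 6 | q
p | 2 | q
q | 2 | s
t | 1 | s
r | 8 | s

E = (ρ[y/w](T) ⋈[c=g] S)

Stepwise |·|:
  T → 6
  ρ[y/w](T) → 6
  S → 5
  (ρ[y/w](T) ⋈[c=g] S) → 6

|E| = 6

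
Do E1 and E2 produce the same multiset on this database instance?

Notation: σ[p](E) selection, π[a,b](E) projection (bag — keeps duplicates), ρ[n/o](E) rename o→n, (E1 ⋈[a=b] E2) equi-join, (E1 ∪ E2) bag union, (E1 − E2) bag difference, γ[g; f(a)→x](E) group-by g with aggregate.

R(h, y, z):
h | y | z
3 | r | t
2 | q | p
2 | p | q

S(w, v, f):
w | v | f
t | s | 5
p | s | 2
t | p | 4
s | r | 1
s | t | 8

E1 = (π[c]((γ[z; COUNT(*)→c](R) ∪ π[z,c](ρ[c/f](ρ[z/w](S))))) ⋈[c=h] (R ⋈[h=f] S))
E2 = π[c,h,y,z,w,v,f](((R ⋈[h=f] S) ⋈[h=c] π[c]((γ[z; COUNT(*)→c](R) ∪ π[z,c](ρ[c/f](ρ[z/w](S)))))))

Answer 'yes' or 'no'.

E1 per-node cardinality:
  R → 3
  γ[z; COUNT(*)→c](R) → 3
  S → 5
  ρ[z/w](S) → 5
  ρ[c/f](ρ[z/w](S)) → 5
  π[z,c](ρ[c/f](ρ[z/w](S))) → 5
  (γ[z; COUNT(*)→c](R) ∪ π[z,c](ρ[c/f](ρ[z/w](S)))) → 8
  π[c]((γ[z; COUNT(*)→c](R) ∪ π[z,c](ρ[c/f](ρ[z/w](S))))) → 8
  R → 3
  S → 5
  (R ⋈[h=f] S) → 2
  (π[c]((γ[z; COUNT(*)→c](R) ∪ π[z,c](ρ[c/f](ρ[z/w](S))))) ⋈[c=h] (R ⋈[h=f] S)) → 2
E2 per-node cardinality:
  R → 3
  S → 5
  (R ⋈[h=f] S) → 2
  R → 3
  γ[z; COUNT(*)→c](R) → 3
  S → 5
  ρ[z/w](S) → 5
  ρ[c/f](ρ[z/w](S)) → 5
  π[z,c](ρ[c/f](ρ[z/w](S))) → 5
  (γ[z; COUNT(*)→c](R) ∪ π[z,c](ρ[c/f](ρ[z/w](S)))) → 8
  π[c]((γ[z; COUNT(*)→c](R) ∪ π[z,c](ρ[c/f](ρ[z/w](S))))) → 8
  ((R ⋈[h=f] S) ⋈[h=c] π[c]((γ[z; COUNT(*)→c](R) ∪ π[z,c](ρ[c/f](ρ[z/w](S)))))) → 2
  π[c,h,y,z,w,v,f](((R ⋈[h=f] S) ⋈[h=c] π[c]((γ[z; COUNT(*)→c](R) ∪ π[z,c](ρ[c/f](ρ[z/w](S))))))) → 2

E1 and E2 produce the same multiset:
c | h | y | z | w | v | f
2 | 2 | p | q | p | s | 2
2 | 2 | q | p | p | s | 2

yes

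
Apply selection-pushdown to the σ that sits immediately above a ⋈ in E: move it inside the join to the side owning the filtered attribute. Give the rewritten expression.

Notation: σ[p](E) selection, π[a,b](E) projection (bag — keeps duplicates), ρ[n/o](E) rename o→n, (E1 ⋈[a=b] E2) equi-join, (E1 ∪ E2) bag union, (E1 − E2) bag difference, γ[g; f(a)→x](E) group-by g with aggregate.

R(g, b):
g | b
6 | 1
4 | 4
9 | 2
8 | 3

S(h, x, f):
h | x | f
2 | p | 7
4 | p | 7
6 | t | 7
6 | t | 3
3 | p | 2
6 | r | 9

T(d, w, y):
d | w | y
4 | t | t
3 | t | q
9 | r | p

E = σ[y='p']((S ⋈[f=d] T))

σ filters on y, owned by the right side.
E' = (S ⋈[f=d] σ[y='p'](T))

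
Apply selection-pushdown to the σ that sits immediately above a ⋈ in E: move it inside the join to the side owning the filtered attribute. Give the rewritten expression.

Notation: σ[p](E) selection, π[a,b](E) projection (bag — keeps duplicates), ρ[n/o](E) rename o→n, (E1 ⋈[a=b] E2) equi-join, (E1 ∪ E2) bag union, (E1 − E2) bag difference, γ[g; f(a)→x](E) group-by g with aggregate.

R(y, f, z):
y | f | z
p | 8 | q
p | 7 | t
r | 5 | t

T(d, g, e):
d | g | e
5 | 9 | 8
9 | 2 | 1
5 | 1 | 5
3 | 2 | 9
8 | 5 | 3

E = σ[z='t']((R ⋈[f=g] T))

σ filters on z, owned by the left side.
E' = (σ[z='t'](R) ⋈[f=g] T)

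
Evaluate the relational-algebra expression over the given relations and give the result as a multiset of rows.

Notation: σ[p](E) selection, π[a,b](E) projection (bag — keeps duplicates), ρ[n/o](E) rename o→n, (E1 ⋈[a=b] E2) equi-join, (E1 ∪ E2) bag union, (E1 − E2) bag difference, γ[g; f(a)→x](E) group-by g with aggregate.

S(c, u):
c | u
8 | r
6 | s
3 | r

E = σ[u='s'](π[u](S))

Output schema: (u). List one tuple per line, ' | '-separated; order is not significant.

Row counts bottom-up:
  S → 3
  π[u](S) → 3
  σ[u='s'](π[u](S)) → 1

== RESULT ==
u
s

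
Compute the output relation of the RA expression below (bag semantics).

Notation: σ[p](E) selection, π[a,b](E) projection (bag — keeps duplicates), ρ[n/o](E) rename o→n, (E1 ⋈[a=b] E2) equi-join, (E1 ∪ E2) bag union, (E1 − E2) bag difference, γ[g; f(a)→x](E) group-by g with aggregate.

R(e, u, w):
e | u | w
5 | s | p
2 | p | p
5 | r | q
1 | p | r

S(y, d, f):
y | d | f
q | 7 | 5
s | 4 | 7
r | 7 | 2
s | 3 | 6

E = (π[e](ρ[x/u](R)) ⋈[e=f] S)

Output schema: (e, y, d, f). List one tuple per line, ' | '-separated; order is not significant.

Row counts bottom-up:
  R → 4
  ρ[x/u](R) → 4
  π[e](ρ[x/u](R)) → 4
  S → 4
  (π[e](ρ[x/u](R)) ⋈[e=f] S) → 3

== RESULT ==
e | y | d | f
2 | r | 7 | 2
5 | q | 7 | 5
5 | q | 7 | 5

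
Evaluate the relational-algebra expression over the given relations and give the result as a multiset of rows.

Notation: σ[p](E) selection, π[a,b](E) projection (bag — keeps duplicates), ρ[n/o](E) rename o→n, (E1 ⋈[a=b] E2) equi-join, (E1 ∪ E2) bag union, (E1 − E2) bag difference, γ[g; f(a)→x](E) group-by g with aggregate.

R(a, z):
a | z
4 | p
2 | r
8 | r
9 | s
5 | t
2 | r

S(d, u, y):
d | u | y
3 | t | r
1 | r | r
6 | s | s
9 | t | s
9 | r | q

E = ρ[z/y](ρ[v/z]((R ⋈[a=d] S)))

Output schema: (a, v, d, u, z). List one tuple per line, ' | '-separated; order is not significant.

Subexpression sizes:
  R → 6
  S → 5
  (R ⋈[a=d] S) → 2
  ρ[v/z]((R ⋈[a=d] S)) → 2
  ρ[z/y](ρ[v/z]((R ⋈[a=d] S))) → 2

== RESULT ==
a | v | d | u | z
9 | s | 9 | r | q
9 | s | 9 | t | s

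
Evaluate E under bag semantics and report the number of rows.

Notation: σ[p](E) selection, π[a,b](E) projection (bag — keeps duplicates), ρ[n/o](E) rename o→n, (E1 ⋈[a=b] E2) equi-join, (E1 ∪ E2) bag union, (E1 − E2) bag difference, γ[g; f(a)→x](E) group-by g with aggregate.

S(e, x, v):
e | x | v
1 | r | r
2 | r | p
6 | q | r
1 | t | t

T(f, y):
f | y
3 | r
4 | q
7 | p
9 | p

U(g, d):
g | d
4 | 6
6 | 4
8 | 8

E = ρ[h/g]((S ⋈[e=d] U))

Stepwise |·|:
  S → 4
  U → 3
  (S ⋈[e=d] U) → 1
  ρ[h/g]((S ⋈[e=d] U)) → 1

|E| = 1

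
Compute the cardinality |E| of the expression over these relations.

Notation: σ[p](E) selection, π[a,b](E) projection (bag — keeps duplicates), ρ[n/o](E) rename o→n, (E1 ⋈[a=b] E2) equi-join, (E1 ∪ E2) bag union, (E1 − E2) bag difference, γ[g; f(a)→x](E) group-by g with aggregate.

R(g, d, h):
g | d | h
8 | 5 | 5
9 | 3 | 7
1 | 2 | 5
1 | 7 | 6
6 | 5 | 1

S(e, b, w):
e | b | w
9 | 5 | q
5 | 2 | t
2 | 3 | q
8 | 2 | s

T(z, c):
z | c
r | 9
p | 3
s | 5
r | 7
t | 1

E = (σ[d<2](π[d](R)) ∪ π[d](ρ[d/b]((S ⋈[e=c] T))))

Per-node cardinality:
  R → 5
  π[d](R) → 5
  σ[d<2](π[d](R)) → 0
  S → 4
  T → 5
  (S ⋈[e=c] T) → 2
  ρ[d/b]((S ⋈[e=c] T)) → 2
  π[d](ρ[d/b]((S ⋈[e=c] T))) → 2
  (σ[d<2](π[d](R)) ∪ π[d](ρ[d/b]((S ⋈[e=c] T)))) → 2

|E| = 2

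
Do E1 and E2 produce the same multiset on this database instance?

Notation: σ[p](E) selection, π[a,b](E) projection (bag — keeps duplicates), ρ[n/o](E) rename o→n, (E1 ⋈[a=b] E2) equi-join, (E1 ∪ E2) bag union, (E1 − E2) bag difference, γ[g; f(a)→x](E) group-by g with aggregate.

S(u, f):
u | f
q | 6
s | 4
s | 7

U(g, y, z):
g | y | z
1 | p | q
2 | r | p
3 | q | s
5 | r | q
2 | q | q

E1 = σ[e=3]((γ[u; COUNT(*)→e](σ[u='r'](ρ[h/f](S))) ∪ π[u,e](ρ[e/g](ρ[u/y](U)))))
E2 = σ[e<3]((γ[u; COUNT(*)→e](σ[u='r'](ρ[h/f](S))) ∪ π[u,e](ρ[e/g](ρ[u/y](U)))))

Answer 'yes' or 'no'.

E1 row counts bottom-up:
  S → 3
  ρ[h/f](S) → 3
  σ[u='r'](ρ[h/f](S)) → 0
  γ[u; COUNT(*)→e](σ[u='r'](ρ[h/f](S))) → 0
  U → 5
  ρ[u/y](U) → 5
  ρ[e/g](ρ[u/y](U)) → 5
  π[u,e](ρ[e/g](ρ[u/y](U))) → 5
  (γ[u; COUNT(*)→e](σ[u='r'](ρ[h/f](S))) ∪ π[u,e](ρ[e/g](ρ[u/y](U)))) → 5
  σ[e=3]((γ[u; COUNT(*)→e](σ[u='r'](ρ[h/f](S))) ∪ π[u,e](ρ[e/g](ρ[u/y](U))))) → 1
E2 row counts bottom-up:
  S → 3
  ρ[h/f](S) → 3
  σ[u='r'](ρ[h/f](S)) → 0
  γ[u; COUNT(*)→e](σ[u='r'](ρ[h/f](S))) → 0
  U → 5
  ρ[u/y](U) → 5
  ρ[e/g](ρ[u/y](U)) → 5
  π[u,e](ρ[e/g](ρ[u/y](U))) → 5
  (γ[u; COUNT(*)→e](σ[u='r'](ρ[h/f](S))) ∪ π[u,e](ρ[e/g](ρ[u/y](U)))) → 5
  σ[e<3]((γ[u; COUNT(*)→e](σ[u='r'](ρ[h/f](S))) ∪ π[u,e](ρ[e/g](ρ[u/y](U))))) → 3

E1 result:
u | e
q | 3
E2 result:
u | e
p | 1
q | 2
r | 2
Witness: ('q', 3) appears 1× in E1 but 0× in E2.

no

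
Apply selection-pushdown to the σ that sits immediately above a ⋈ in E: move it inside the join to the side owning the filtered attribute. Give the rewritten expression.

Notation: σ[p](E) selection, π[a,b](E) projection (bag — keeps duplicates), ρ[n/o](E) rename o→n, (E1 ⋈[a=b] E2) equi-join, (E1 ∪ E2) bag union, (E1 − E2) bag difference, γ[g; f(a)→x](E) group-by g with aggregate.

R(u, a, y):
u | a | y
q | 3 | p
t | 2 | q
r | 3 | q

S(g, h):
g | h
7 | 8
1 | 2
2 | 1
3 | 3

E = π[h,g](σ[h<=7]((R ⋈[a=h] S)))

σ filters on h, owned by the right side.
E' = π[h,g]((R ⋈[a=h] σ[h<=7](S)))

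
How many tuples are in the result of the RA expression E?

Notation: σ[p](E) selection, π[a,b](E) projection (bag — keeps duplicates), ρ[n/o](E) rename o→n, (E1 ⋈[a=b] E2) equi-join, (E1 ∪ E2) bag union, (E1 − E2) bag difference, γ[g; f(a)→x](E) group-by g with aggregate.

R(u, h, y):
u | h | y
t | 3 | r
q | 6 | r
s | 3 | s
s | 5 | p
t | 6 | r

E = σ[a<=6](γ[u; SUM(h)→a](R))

Subexpression sizes:
  R → 5
  γ[u; SUM(h)→a](R) → 3
  σ[a<=6](γ[u; SUM(h)→a](R)) → 1

|E| = 1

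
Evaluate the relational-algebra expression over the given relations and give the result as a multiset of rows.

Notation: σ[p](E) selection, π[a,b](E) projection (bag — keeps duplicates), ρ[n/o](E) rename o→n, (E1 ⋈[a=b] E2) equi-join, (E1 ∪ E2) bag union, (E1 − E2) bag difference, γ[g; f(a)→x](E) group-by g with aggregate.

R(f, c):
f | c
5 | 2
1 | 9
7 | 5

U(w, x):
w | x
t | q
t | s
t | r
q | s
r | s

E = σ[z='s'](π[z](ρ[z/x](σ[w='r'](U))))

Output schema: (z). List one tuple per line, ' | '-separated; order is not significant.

Stepwise |·|:
  U → 5
  σ[w='r'](U) → 1
  ρ[z/x](σ[w='r'](U)) → 1
  π[z](ρ[z/x](σ[w='r'](U))) → 1
  σ[z='s'](π[z](ρ[z/x](σ[w='r'](U)))) → 1

== RESULT ==
z
s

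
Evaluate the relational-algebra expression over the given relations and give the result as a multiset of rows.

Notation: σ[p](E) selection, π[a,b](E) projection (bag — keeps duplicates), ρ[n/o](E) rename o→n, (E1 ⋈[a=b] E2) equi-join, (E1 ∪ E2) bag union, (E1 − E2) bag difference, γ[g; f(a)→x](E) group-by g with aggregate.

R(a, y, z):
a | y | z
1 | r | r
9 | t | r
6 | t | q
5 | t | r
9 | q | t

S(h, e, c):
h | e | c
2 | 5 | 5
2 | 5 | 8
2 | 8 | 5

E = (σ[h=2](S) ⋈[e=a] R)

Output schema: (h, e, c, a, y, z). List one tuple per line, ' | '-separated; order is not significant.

Per-node cardinality:
  S → 3
  σ[h=2](S) → 3
  R → 5
  (σ[h=2](S) ⋈[e=a] R) → 2

== RESULT ==
h | e | c | a | y | z
2 | 5 | 5 | 5 | t | r
2 | 5 | 8 | 5 | t | r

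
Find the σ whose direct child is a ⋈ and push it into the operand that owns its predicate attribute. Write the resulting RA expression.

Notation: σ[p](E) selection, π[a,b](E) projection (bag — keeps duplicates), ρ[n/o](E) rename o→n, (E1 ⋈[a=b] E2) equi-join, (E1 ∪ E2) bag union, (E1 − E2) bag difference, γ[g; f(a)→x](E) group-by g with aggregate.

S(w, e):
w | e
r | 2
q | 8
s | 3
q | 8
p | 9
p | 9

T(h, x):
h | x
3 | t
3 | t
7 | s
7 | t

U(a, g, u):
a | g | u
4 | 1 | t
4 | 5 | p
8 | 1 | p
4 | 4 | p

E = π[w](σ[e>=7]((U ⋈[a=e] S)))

σ filters on e, owned by the right side.
E' = π[w]((U ⋈[a=e] σ[e>=7](S)))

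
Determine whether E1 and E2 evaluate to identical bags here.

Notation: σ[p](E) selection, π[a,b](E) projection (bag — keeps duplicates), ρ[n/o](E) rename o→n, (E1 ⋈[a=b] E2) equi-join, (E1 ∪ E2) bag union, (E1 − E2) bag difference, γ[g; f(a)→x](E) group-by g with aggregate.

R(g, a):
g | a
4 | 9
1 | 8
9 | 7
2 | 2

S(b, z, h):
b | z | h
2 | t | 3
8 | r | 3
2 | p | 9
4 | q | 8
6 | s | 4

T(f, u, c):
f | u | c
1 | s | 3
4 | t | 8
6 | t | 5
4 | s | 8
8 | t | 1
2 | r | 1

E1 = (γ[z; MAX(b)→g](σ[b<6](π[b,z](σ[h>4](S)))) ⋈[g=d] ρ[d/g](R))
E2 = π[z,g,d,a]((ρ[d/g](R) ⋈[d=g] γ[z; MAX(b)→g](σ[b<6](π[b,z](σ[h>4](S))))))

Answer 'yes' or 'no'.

E1 subexpression sizes:
  S → 5
  σ[h>4](S) → 2
  π[b,z](σ[h>4](S)) → 2
  σ[b<6](π[b,z](σ[h>4](S))) → 2
  γ[z; MAX(b)→g](σ[b<6](π[b,z](σ[h>4](S)))) → 2
  R → 4
  ρ[d/g](R) → 4
  (γ[z; MAX(b)→g](σ[b<6](π[b,z](σ[h>4](S)))) ⋈[g=d] ρ[d/g](R)) → 2
E2 subexpression sizes:
  R → 4
  ρ[d/g](R) → 4
  S → 5
  σ[h>4](S) → 2
  π[b,z](σ[h>4](S)) → 2
  σ[b<6](π[b,z](σ[h>4](S))) → 2
  γ[z; MAX(b)→g](σ[b<6](π[b,z](σ[h>4](S)))) → 2
  (ρ[d/g](R) ⋈[d=g] γ[z; MAX(b)→g](σ[b<6](π[b,z](σ[h>4](S))))) → 2
  π[z,g,d,a]((ρ[d/g](R) ⋈[d=g] γ[z; MAX(b)→g](σ[b<6](π[b,z](σ[h>4](S)))))) → 2

E1 and E2 produce the same multiset:
z | g | d | a
p | 2 | 2 | 2
q | 4 | 4 | 9

yes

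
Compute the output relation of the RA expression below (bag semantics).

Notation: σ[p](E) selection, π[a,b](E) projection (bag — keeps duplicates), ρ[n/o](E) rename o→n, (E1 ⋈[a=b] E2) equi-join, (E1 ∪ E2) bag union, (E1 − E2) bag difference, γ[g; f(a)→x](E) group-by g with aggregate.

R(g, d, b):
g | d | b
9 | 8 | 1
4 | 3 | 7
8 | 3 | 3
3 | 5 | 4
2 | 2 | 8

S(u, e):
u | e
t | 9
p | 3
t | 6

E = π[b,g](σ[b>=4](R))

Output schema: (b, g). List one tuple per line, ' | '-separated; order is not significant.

Row counts bottom-up:
  R → 5
  σ[b>=4](R) → 3
  π[b,g](σ[b>=4](R)) → 3

== RESULT ==
b | g
4 | 3
7 | 4
8 | 2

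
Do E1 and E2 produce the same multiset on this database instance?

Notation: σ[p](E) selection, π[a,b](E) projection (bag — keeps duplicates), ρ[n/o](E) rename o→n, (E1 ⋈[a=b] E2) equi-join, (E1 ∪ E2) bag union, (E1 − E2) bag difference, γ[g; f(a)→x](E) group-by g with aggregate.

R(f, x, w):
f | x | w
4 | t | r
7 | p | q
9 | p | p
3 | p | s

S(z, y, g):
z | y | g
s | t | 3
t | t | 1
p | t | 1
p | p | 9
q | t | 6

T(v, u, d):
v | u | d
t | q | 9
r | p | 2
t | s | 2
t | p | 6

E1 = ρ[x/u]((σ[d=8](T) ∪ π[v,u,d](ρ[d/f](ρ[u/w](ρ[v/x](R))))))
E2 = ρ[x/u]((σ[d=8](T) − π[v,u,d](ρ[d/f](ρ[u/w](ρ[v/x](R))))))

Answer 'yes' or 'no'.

E1 stepwise |·|:
  T → 4
  σ[d=8](T) → 0
  R → 4
  ρ[v/x](R) → 4
  ρ[u/w](ρ[v/x](R)) → 4
  ρ[d/f](ρ[u/w](ρ[v/x](R))) → 4
  π[v,u,d](ρ[d/f](ρ[u/w](ρ[v/x](R)))) → 4
  (σ[d=8](T) ∪ π[v,u,d](ρ[d/f](ρ[u/w](ρ[v/x](R))))) → 4
  ρ[x/u]((σ[d=8](T) ∪ π[v,u,d](ρ[d/f](ρ[u/w](ρ[v/x](R)))))) → 4
E2 stepwise |·|:
  T → 4
  σ[d=8](T) → 0
  R → 4
  ρ[v/x](R) → 4
  ρ[u/w](ρ[v/x](R)) → 4
  ρ[d/f](ρ[u/w](ρ[v/x](R))) → 4
  π[v,u,d](ρ[d/f](ρ[u/w](ρ[v/x](R)))) → 4
  (σ[d=8](T) − π[v,u,d](ρ[d/f](ρ[u/w](ρ[v/x](R))))) → 0
  ρ[x/u]((σ[d=8](T) − π[v,u,d](ρ[d/f](ρ[u/w](ρ[v/x](R)))))) → 0

E1 result:
v | x | d
p | p | 9
p | q | 7
p | s | 3
t | r | 4
E2 result:
v | x | d
(0 rows)
Witness: ('t', 'r', 4) appears 1× in E1 but 0× in E2.

no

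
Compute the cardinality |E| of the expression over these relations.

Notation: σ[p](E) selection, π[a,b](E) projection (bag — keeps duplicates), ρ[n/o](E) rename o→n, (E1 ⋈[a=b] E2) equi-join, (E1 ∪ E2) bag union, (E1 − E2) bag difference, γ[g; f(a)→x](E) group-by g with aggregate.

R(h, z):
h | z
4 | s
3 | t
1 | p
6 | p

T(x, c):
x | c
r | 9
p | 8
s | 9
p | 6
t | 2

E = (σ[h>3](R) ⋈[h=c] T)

Stepwise |·|:
  R → 4
  σ[h>3](R) → 2
  T → 5
  (σ[h>3](R) ⋈[h=c] T) → 1

|E| = 1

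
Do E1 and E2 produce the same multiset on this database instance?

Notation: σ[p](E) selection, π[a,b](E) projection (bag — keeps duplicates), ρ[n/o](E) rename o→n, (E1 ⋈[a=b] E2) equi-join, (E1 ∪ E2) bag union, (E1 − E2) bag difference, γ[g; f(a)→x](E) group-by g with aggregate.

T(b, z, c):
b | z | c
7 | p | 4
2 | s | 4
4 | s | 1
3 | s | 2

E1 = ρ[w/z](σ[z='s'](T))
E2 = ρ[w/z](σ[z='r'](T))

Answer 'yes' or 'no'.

E1 subexpression sizes:
  T → 4
  σ[z='s'](T) → 3
  ρ[w/z](σ[z='s'](T)) → 3
E2 subexpression sizes:
  T → 4
  σ[z='r'](T) → 0
  ρ[w/z](σ[z='r'](T)) → 0

E1 result:
b | w | c
2 | s | 4
3 | s | 2
4 | s | 1
E2 result:
b | w | c
(0 rows)
Witness: (2, 's', 4) appears 1× in E1 but 0× in E2.

no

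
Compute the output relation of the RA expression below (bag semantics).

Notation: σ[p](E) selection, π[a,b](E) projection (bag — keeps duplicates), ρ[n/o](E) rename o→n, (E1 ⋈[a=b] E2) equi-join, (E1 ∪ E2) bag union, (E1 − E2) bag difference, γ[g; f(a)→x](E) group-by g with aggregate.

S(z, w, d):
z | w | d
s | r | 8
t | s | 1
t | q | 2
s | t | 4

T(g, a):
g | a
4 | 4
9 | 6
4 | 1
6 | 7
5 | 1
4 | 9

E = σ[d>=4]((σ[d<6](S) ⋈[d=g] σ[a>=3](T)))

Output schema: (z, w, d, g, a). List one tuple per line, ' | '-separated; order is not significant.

Per-node cardinality:
  S → 4
  σ[d<6](S) → 3
  T → 6
  σ[a>=3](T) → 4
  (σ[d<6](S) ⋈[d=g] σ[a>=3](T)) → 2
  σ[d>=4]((σ[d<6](S) ⋈[d=g] σ[a>=3](T))) → 2

== RESULT ==
z | w | d | g | a
s | t | 4 | 4 | 4
s | t | 4 | 4 | 9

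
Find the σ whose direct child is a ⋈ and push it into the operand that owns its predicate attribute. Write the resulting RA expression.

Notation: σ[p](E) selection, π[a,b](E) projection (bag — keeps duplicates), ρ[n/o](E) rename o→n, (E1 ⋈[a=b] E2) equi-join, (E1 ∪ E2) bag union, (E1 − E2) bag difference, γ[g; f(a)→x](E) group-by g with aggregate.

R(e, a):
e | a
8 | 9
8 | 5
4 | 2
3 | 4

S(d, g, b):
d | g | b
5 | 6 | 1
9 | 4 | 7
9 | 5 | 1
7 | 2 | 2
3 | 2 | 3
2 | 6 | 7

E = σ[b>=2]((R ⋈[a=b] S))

σ filters on b, owned by the right side.
E' = (R ⋈[a=b] σ[b>=2](S))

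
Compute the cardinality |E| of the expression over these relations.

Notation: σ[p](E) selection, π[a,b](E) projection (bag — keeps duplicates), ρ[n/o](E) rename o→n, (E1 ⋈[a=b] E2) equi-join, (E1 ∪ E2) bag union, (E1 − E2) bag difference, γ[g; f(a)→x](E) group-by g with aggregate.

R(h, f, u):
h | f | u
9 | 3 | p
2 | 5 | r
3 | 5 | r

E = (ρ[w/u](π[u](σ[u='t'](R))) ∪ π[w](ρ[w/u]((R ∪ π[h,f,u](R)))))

Subexpression sizes:
  R → 3
  σ[u='t'](R) → 0
  π[u](σ[u='t'](R)) → 0
  ρ[w/u](π[u](σ[u='t'](R))) → 0
  R → 3
  R → 3
  π[h,f,u](R) → 3
  (R ∪ π[h,f,u](R)) → 6
  ρ[w/u]((R ∪ π[h,f,u](R))) → 6
  π[w](ρ[w/u]((R ∪ π[h,f,u](R)))) → 6
  (ρ[w/u](π[u](σ[u='t'](R))) ∪ π[w](ρ[w/u]((R ∪ π[h,f,u](R))))) → 6

|E| = 6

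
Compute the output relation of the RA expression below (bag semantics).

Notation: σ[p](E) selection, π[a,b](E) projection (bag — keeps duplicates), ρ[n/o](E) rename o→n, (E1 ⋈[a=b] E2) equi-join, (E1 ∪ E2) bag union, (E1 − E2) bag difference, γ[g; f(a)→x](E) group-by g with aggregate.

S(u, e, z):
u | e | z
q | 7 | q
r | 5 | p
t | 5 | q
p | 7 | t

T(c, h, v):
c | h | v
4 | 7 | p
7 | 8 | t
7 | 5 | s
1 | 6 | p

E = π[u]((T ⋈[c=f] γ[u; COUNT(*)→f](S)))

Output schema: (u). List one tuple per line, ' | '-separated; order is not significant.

Stepwise |·|:
  T → 4
  S → 4
  γ[u; COUNT(*)→f](S) → 4
  (T ⋈[c=f] γ[u; COUNT(*)→f](S)) → 4
  π[u]((T ⋈[c=f] γ[u; COUNT(*)→f](S))) → 4

== RESULT ==
u
p
q
r
t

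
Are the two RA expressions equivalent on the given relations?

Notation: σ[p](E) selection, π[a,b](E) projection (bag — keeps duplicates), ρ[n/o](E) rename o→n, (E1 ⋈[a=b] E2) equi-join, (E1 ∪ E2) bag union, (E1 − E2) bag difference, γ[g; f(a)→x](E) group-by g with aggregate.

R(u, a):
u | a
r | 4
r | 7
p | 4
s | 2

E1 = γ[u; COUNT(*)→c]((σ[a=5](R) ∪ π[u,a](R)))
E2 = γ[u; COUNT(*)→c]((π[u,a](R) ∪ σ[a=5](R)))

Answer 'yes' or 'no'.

E1 stepwise |·|:
  R → 4
  σ[a=5](R) → 0
  R → 4
  π[u,a](R) → 4
  (σ[a=5](R) ∪ π[u,a](R)) → 4
  γ[u; COUNT(*)→c]((σ[a=5](R) ∪ π[u,a](R))) → 3
E2 stepwise |·|:
  R → 4
  π[u,a](R) → 4
  R → 4
  σ[a=5](R) → 0
  (π[u,a](R) ∪ σ[a=5](R)) → 4
  γ[u; COUNT(*)→c]((π[u,a](R) ∪ σ[a=5](R))) → 3

E1 and E2 produce the same multiset:
u | c
p | 1
r | 2
s | 1

yes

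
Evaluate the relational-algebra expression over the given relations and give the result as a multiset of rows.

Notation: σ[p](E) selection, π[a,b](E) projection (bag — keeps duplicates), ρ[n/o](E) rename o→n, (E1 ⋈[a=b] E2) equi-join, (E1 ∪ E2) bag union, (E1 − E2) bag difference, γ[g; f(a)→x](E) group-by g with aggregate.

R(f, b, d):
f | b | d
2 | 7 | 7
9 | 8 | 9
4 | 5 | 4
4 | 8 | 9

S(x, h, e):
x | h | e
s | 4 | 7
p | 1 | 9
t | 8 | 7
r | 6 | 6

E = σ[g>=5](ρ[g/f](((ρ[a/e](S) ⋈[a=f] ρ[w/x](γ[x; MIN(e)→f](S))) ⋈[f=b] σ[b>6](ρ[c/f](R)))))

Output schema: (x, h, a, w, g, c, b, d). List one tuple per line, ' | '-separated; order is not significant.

Stepwise |·|:
  S → 4
  ρ[a/e](S) → 4
  S → 4
  γ[x; MIN(e)→f](S) → 4
  ρ[w/x](γ[x; MIN(e)→f](S)) → 4
  (ρ[a/e](S) ⋈[a=f] ρ[w/x](γ[x; MIN(e)→f](S))) → 6
  R → 4
  ρ[c/f](R) → 4
  σ[b>6](ρ[c/f](R)) → 3
  ((ρ[a/e](S) ⋈[a=f] ρ[w/x](γ[x; MIN(e)→f](S))) ⋈[f=b] σ[b>6](ρ[c/f](R))) → 4
  ρ[g/f](((ρ[a/e](S) ⋈[a=f] ρ[w/x](γ[x; MIN(e)→f](S))) ⋈[f=b] σ[b>6](ρ[c/f](R)))) → 4
  σ[g>=5](ρ[g/f](((ρ[a/e](S) ⋈[a=f] ρ[w/x](γ[x; MIN(e)→f](S))) ⋈[f=b] σ[b>6](ρ[c/f](R))))) → 4

== RESULT ==
x | h | a | w | g | c | b | d
s | 4 | 7 | s | 7 | 2 | 7 | 7
s | 4 | 7 | t | 7 | 2 | 7 | 7
t | 8 | 7 | s | 7 | 2 | 7 | 7
t | 8 | 7 | t | 7 | 2 | 7 | 7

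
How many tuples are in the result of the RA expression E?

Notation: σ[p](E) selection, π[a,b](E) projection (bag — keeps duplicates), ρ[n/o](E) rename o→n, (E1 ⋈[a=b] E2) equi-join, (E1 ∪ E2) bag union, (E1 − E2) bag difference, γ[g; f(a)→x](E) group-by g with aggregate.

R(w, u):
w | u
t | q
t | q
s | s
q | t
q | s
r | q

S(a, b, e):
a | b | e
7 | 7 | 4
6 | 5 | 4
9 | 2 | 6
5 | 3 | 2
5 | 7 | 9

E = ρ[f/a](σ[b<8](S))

Stepwise |·|:
  S → 5
  σ[b<8](S) → 5
  ρ[f/a](σ[b<8](S)) → 5

|E| = 5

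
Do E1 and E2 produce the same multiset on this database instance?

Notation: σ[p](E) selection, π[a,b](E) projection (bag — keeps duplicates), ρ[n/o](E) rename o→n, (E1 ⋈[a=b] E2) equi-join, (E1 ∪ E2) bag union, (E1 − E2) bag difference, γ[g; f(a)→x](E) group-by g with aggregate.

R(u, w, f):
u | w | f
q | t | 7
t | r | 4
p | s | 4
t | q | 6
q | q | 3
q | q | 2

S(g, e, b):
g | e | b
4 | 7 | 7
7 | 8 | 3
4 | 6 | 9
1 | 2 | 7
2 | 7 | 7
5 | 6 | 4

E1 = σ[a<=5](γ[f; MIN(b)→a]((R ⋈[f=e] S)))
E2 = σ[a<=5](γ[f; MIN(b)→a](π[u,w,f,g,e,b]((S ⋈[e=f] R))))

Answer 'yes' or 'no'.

E1 row counts bottom-up:
  R → 6
  S → 6
  (R ⋈[f=e] S) → 5
  γ[f; MIN(b)→a]((R ⋈[f=e] S)) → 3
  σ[a<=5](γ[f; MIN(b)→a]((R ⋈[f=e] S))) → 1
E2 row counts bottom-up:
  S → 6
  R → 6
  (S ⋈[e=f] R) → 5
  π[u,w,f,g,e,b]((S ⋈[e=f] R)) → 5
  γ[f; MIN(b)→a](π[u,w,f,g,e,b]((S ⋈[e=f] R))) → 3
  σ[a<=5](γ[f; MIN(b)→a](π[u,w,f,g,e,b]((S ⋈[e=f] R)))) → 1

E1 and E2 produce the same multiset:
f | a
6 | 4

yes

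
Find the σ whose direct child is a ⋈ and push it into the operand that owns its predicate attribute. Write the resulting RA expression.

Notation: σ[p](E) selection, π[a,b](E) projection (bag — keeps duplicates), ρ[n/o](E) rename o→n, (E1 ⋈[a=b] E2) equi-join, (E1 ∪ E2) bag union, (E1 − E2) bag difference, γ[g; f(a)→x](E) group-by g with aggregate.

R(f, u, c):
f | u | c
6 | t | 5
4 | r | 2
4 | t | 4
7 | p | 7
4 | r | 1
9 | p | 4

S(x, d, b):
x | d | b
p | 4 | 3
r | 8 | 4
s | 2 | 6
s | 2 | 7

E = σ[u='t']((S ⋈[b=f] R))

σ filters on u, owned by the right side.
E' = (S ⋈[b=f] σ[u='t'](R))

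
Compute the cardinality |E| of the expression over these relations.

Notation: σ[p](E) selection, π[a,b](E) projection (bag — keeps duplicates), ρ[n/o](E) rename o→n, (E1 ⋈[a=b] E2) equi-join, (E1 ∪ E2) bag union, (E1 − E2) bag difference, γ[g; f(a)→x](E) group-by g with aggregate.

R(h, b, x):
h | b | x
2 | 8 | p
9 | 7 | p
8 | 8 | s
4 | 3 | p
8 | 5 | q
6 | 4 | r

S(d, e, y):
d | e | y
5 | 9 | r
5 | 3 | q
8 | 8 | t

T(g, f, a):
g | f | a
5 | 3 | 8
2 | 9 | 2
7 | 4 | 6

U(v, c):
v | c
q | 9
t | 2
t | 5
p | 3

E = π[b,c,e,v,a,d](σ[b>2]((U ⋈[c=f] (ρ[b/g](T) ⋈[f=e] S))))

Subexpression sizes:
  U → 4
  T → 3
  ρ[b/g](T) → 3
  S → 3
  (ρ[b/g](T) ⋈[f=e] S) → 2
  (U ⋈[c=f] (ρ[b/g](T) ⋈[f=e] S)) → 2
  σ[b>2]((U ⋈[c=f] (ρ[b/g](T) ⋈[f=e] S))) → 1
  π[b,c,e,v,a,d](σ[b>2]((U ⋈[c=f] (ρ[b/g](T) ⋈[f=e] S)))) → 1

|E| = 1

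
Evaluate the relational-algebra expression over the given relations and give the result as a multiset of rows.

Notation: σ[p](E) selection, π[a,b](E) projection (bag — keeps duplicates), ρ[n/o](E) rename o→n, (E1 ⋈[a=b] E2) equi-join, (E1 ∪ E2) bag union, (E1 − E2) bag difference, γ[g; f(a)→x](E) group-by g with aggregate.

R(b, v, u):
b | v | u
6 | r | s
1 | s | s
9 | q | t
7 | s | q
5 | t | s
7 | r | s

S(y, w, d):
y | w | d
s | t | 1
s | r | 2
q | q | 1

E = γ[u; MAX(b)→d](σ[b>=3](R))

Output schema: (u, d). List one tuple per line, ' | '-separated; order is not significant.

Per-node cardinality:
  R → 6
  σ[b>=3](R) → 5
  γ[u; MAX(b)→d](σ[b>=3](R)) → 3

== RESULT ==
u | d
q | 7
s | 7
t | 9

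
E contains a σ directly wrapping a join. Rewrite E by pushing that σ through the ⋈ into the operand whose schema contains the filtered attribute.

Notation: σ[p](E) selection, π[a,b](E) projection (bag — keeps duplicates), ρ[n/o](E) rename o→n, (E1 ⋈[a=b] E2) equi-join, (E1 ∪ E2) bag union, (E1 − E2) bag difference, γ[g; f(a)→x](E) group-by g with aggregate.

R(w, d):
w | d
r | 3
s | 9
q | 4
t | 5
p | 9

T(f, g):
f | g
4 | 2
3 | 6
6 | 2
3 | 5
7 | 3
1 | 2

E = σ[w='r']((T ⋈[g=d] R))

σ filters on w, owned by the right side.
E' = (T ⋈[g=d] σ[w='r'](R))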